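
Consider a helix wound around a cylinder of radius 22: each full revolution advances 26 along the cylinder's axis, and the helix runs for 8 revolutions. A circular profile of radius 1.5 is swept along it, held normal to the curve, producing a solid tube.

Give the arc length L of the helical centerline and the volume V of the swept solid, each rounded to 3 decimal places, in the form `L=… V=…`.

L=1125.232 V=7953.798

2πR = 2π·22 = 138.230077
per-turn = √(138.230077² + 26²) = √(19107.5541 + 676) = √19783.5541 = 140.654023
L = 8 × 140.654023 = 1125.232182
V = π·1.5² × L = 7.068583 × 1125.232182 = 7953.797603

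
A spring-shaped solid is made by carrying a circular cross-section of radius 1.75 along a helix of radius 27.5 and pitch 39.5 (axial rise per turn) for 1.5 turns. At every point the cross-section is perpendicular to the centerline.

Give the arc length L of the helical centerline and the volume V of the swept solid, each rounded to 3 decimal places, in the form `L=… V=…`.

L=265.868 V=2557.946

2πR = 2π·27.5 = 172.787596
per-turn = √(172.787596² + 39.5²) = √(29855.5533 + 1560.25) = √31415.8033 = 177.245037
L = 1.5 × 177.245037 = 265.867556
V = π·1.75² × L = 9.621128 × 265.867556 = 2557.945657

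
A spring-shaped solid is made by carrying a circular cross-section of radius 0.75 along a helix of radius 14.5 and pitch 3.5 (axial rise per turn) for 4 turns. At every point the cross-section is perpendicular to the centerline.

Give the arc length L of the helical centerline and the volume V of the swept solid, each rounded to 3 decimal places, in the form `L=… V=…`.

2πR = 2π·14.5 = 91.106187
per-turn = √(91.106187² + 3.5²) = √(8300.3373 + 12.25) = √8312.5873 = 91.173391
L = 4 × 91.173391 = 364.693566
V = π·0.75² × L = 1.767146 × 364.693566 = 644.466727

L=364.694 V=644.467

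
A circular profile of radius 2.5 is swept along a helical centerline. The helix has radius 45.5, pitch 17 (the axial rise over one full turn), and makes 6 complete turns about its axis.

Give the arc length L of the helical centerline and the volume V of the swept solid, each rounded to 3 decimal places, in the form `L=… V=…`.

2πR = 2π·45.5 = 285.884931
per-turn = √(285.884931² + 17²) = √(81730.1940 + 289) = √82019.1940 = 286.389934
L = 6 × 286.389934 = 1718.339601
V = π·2.5² × L = 19.634954 × 1718.339601 = 33739.519175

L=1718.340 V=33739.519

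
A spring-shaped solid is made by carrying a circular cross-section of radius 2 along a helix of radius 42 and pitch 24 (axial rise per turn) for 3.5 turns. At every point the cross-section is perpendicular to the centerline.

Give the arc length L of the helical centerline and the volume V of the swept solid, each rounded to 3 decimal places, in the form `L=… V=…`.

2πR = 2π·42 = 263.893783
per-turn = √(263.893783² + 24²) = √(69639.9287 + 576) = √70215.9287 = 264.982884
L = 3.5 × 264.982884 = 927.440093
V = π·2² × L = 12.566371 × 927.440093 = 11654.555931

L=927.440 V=11654.556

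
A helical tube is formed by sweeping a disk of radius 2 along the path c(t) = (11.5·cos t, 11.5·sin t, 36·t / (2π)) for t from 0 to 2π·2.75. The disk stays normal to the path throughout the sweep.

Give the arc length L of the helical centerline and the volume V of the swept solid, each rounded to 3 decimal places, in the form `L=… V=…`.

L=222.002 V=2789.762

2πR = 2π·11.5 = 72.256631
per-turn = √(72.256631² + 36²) = √(5221.0207 + 1296) = √6517.0207 = 80.728067
L = 2.75 × 80.728067 = 222.002183
V = π·2² × L = 12.566371 × 222.002183 = 2789.761709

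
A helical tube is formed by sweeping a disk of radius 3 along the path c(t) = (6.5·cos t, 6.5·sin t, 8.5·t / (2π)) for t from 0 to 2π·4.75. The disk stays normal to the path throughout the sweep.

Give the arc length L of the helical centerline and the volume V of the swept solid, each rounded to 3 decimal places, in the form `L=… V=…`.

L=198.150 V=5602.569

2πR = 2π·6.5 = 40.840704
per-turn = √(40.840704² + 8.5²) = √(1667.9631 + 72.25) = √1740.2131 = 41.715862
L = 4.75 × 41.715862 = 198.150345
V = π·3² × L = 28.274334 × 198.150345 = 5602.569002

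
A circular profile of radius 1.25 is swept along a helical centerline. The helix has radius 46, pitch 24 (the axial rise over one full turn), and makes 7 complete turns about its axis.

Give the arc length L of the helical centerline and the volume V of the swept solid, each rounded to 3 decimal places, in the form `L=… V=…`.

L=2030.149 V=9965.470

2πR = 2π·46 = 289.026524
per-turn = √(289.026524² + 24²) = √(83536.3317 + 576) = √84112.3317 = 290.021261
L = 7 × 290.021261 = 2030.148825
V = π·1.25² × L = 4.908739 × 2030.148825 = 9965.469740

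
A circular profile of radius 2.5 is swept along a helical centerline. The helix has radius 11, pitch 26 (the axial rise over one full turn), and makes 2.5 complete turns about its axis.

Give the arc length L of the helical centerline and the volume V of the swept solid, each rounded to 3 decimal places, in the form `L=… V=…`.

L=184.609 V=3624.793

2πR = 2π·11 = 69.115038
per-turn = √(69.115038² + 26²) = √(4776.8885 + 676) = √5452.8885 = 73.843676
L = 2.5 × 73.843676 = 184.609191
V = π·2.5² × L = 19.634954 × 184.609191 = 3624.792984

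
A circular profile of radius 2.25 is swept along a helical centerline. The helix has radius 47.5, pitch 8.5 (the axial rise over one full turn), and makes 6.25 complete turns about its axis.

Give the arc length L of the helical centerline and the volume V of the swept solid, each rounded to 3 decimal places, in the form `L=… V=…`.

L=1866.077 V=29678.672

2πR = 2π·47.5 = 298.451302
per-turn = √(298.451302² + 8.5²) = √(89073.1797 + 72.25) = √89145.4297 = 298.572319
L = 6.25 × 298.572319 = 1866.076994
V = π·2.25² × L = 15.904313 × 1866.076994 = 29678.672242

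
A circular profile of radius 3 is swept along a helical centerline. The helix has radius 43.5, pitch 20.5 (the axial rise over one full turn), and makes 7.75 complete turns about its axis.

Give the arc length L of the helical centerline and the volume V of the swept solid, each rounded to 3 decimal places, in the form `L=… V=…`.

L=2124.169 V=60059.453

2πR = 2π·43.5 = 273.318561
per-turn = √(273.318561² + 20.5²) = √(74703.0357 + 420.25) = √75123.2857 = 274.086274
L = 7.75 × 274.086274 = 2124.168625
V = π·3² × L = 28.274334 × 2124.168625 = 60059.452930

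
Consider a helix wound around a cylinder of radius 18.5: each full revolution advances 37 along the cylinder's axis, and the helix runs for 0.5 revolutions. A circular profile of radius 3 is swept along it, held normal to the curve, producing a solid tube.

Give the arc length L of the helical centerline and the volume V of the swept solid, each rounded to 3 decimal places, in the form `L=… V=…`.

L=60.993 V=1724.531

2πR = 2π·18.5 = 116.238928
per-turn = √(116.238928² + 37²) = √(13511.4884 + 1369) = √14880.4884 = 121.985607
L = 0.5 × 121.985607 = 60.992804
V = π·3² × L = 28.274334 × 60.992804 = 1724.530897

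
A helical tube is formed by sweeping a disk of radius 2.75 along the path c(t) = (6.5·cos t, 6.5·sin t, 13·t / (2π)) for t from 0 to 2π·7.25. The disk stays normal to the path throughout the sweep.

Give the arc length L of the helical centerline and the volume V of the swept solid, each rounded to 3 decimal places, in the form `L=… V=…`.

2πR = 2π·6.5 = 40.840704
per-turn = √(40.840704² + 13²) = √(1667.9631 + 169) = √1836.9631 = 42.859808
L = 7.25 × 42.859808 = 310.733608
V = π·2.75² × L = 23.758294 × 310.733608 = 7382.500556

L=310.734 V=7382.501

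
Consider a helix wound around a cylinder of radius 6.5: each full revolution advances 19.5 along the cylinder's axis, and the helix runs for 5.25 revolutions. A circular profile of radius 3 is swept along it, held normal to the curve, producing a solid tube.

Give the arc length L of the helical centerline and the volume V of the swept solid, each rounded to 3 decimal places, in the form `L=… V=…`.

L=237.600 V=6717.989

2πR = 2π·6.5 = 40.840704
per-turn = √(40.840704² + 19.5²) = √(1667.9631 + 380.25) = √2048.2131 = 45.257189
L = 5.25 × 45.257189 = 237.600242
V = π·3² × L = 28.274334 × 237.600242 = 6717.988560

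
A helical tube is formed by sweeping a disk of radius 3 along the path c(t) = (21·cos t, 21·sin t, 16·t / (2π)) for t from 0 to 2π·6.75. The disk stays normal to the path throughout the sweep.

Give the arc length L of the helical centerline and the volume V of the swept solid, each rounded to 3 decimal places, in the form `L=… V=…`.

2πR = 2π·21 = 131.946891
per-turn = √(131.946891² + 16²) = √(17409.9822 + 256) = √17665.9822 = 132.913439
L = 6.75 × 132.913439 = 897.165711
V = π·3² × L = 28.274334 × 897.165711 = 25366.762850

L=897.166 V=25366.763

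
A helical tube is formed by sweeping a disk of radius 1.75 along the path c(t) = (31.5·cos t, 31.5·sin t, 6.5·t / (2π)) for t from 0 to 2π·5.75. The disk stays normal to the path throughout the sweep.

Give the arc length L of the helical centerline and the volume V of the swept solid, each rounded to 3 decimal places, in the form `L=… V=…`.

L=1138.655 V=10955.150

2πR = 2π·31.5 = 197.920337
per-turn = √(197.920337² + 6.5²) = √(39172.4599 + 42.25) = √39214.7099 = 198.027043
L = 5.75 × 198.027043 = 1138.655499
V = π·1.75² × L = 9.621128 × 1138.655499 = 10955.149735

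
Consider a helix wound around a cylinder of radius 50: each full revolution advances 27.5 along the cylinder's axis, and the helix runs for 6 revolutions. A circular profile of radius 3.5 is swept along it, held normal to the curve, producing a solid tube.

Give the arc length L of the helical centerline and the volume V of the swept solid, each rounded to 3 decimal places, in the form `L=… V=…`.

2πR = 2π·50 = 314.159265
per-turn = √(314.159265² + 27.5²) = √(98696.0440 + 756.25) = √99452.2940 = 315.360578
L = 6 × 315.360578 = 1892.163467
V = π·3.5² × L = 38.484510 × 1892.163467 = 72818.983865

L=1892.163 V=72818.984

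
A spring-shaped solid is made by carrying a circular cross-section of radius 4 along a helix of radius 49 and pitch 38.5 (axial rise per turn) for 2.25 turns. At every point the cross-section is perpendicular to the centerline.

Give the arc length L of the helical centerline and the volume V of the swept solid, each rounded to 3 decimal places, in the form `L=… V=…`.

2πR = 2π·49 = 307.876080
per-turn = √(307.876080² + 38.5²) = √(94787.6807 + 1482.25) = √96269.9307 = 310.273961
L = 2.25 × 310.273961 = 698.116412
V = π·4² × L = 50.265482 × 698.116412 = 35091.158236

L=698.116 V=35091.158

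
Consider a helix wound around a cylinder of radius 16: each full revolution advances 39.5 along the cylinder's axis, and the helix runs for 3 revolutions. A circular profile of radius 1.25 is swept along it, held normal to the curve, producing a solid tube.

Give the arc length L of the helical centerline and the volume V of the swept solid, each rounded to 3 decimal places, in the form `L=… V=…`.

L=324.038 V=1590.617

2πR = 2π·16 = 100.530965
per-turn = √(100.530965² + 39.5²) = √(10106.4749 + 1560.25) = √11666.7249 = 108.012615
L = 3 × 108.012615 = 324.037844
V = π·1.25² × L = 4.908739 × 324.037844 = 1590.617046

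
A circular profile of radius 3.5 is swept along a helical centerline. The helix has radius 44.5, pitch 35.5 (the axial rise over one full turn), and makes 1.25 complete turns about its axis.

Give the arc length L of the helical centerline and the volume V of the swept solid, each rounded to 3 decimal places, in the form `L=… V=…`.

L=352.308 V=13558.400

2πR = 2π·44.5 = 279.601746
per-turn = √(279.601746² + 35.5²) = √(78177.1365 + 1260.25) = √79437.3865 = 281.846388
L = 1.25 × 281.846388 = 352.307985
V = π·3.5² × L = 38.484510 × 352.307985 = 13558.400177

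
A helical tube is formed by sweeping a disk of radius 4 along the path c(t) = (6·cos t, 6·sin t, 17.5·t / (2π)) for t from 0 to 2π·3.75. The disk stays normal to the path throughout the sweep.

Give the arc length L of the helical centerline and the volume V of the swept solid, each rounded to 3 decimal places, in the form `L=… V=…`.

L=155.861 V=7834.418

2πR = 2π·6 = 37.699112
per-turn = √(37.699112² + 17.5²) = √(1421.2230 + 306.25) = √1727.4730 = 41.562880
L = 3.75 × 41.562880 = 155.860802
V = π·4² × L = 50.265482 × 155.860802 = 7834.418399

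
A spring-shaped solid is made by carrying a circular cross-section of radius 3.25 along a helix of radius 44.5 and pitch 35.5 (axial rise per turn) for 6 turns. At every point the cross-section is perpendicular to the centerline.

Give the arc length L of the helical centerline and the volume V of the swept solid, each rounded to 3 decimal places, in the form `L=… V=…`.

2πR = 2π·44.5 = 279.601746
per-turn = √(279.601746² + 35.5²) = √(78177.1365 + 1260.25) = √79437.3865 = 281.846388
L = 6 × 281.846388 = 1691.078328
V = π·3.25² × L = 33.183072 × 1691.078328 = 56115.174610

L=1691.078 V=56115.175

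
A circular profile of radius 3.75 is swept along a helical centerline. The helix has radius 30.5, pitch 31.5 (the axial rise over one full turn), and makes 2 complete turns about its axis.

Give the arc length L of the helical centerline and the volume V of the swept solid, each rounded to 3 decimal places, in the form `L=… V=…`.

2πR = 2π·30.5 = 191.637152
per-turn = √(191.637152² + 31.5²) = √(36724.7980 + 992.25) = √37717.0480 = 194.208774
L = 2 × 194.208774 = 388.417548
V = π·3.75² × L = 44.178647 × 388.417548 = 17159.761639

L=388.418 V=17159.762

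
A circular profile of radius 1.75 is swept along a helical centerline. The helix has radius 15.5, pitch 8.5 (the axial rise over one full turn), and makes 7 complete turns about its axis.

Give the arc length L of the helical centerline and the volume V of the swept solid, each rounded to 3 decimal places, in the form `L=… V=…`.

L=684.317 V=6583.903

2πR = 2π·15.5 = 97.389372
per-turn = √(97.389372² + 8.5²) = √(9484.6898 + 72.25) = √9556.9398 = 97.759602
L = 7 × 97.759602 = 684.317216
V = π·1.75² × L = 9.621128 × 684.317216 = 6583.903183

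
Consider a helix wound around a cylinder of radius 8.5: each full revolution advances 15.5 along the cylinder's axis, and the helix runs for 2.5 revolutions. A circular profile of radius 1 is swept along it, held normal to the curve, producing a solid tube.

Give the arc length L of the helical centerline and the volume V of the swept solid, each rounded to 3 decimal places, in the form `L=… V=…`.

L=139.027 V=436.767

2πR = 2π·8.5 = 53.407075
per-turn = √(53.407075² + 15.5²) = √(2852.3157 + 240.25) = √3092.5657 = 55.610841
L = 2.5 × 55.610841 = 139.027103
V = π·1² × L = 3.141593 × 139.027103 = 436.766526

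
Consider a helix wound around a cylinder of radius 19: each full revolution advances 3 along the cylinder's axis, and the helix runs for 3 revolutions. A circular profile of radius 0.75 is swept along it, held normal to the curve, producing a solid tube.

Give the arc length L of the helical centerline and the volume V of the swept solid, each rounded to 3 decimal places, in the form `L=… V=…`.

L=358.255 V=633.088

2πR = 2π·19 = 119.380521
per-turn = √(119.380521² + 3²) = √(14251.7088 + 9) = √14260.7088 = 119.418209
L = 3 × 119.418209 = 358.254628
V = π·0.75² × L = 1.767146 × 358.254628 = 633.088186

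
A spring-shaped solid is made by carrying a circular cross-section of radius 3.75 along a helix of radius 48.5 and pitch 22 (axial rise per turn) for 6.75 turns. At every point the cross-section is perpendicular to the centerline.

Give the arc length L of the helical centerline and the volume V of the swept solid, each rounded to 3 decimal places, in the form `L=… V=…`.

L=2062.311 V=91110.119

2πR = 2π·48.5 = 304.734487
per-turn = √(304.734487² + 22²) = √(92863.1078 + 484) = √93347.1078 = 305.527589
L = 6.75 × 305.527589 = 2062.311228
V = π·3.75² × L = 44.178647 × 2062.311228 = 91110.119092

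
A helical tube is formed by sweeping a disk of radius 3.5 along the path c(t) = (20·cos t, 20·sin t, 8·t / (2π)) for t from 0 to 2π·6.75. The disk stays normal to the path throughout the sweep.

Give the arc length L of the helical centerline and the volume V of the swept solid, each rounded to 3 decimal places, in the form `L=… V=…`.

L=849.947 V=32709.800

2πR = 2π·20 = 125.663706
per-turn = √(125.663706² + 8²) = √(15791.3670 + 64) = √15855.3670 = 125.918097
L = 6.75 × 125.918097 = 849.947152
V = π·3.5² × L = 38.484510 × 849.947152 = 32709.799668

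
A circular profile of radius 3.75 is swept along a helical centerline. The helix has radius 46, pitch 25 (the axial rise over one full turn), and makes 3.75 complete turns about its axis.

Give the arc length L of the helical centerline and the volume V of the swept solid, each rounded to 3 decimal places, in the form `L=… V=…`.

L=1087.896 V=48061.794

2πR = 2π·46 = 289.026524
per-turn = √(289.026524² + 25²) = √(83536.3317 + 625) = √84161.3317 = 290.105725
L = 3.75 × 290.105725 = 1087.896469
V = π·3.75² × L = 44.178647 × 1087.896469 = 48061.793722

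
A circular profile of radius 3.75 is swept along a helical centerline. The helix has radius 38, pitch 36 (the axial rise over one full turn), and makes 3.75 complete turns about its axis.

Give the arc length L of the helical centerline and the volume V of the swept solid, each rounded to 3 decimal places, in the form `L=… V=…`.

2πR = 2π·38 = 238.761042
per-turn = √(238.761042² + 36²) = √(57006.8350 + 1296) = √58302.8350 = 241.459800
L = 3.75 × 241.459800 = 905.474250
V = π·3.75² × L = 44.178647 × 905.474250 = 40002.626980

L=905.474 V=40002.627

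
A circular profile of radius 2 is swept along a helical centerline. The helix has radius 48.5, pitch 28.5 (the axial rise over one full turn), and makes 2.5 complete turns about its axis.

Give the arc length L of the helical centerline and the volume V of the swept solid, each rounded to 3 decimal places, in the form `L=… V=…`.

L=765.161 V=9615.294

2πR = 2π·48.5 = 304.734487
per-turn = √(304.734487² + 28.5²) = √(92863.1078 + 812.25) = √93675.3578 = 306.064303
L = 2.5 × 306.064303 = 765.160758
V = π·2² × L = 12.566371 × 765.160758 = 9615.293671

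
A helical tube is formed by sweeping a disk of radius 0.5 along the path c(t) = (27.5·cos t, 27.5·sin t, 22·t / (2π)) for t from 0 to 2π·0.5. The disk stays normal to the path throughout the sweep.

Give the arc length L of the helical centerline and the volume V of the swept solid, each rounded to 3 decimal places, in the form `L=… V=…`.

2πR = 2π·27.5 = 172.787596
per-turn = √(172.787596² + 22²) = √(29855.5533 + 484) = √30339.5533 = 174.182529
L = 0.5 × 174.182529 = 87.091264
V = π·0.5² × L = 0.785398 × 87.091264 = 68.401319

L=87.091 V=68.401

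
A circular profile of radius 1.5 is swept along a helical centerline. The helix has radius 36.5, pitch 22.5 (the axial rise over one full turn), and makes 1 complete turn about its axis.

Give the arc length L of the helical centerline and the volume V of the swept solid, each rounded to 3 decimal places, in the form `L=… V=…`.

2πR = 2π·36.5 = 229.336264
per-turn = √(229.336264² + 22.5²) = √(52595.1219 + 506.25) = √53101.3719 = 230.437349
L = 1 × 230.437349 = 230.437349
V = π·1.5² × L = 7.068583 × 230.437349 = 1628.865637

L=230.437 V=1628.866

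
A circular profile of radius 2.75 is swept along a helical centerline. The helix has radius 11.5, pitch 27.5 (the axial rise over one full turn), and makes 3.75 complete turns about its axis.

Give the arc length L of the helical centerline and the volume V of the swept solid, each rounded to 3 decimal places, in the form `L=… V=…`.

L=289.923 V=6888.077

2πR = 2π·11.5 = 72.256631
per-turn = √(72.256631² + 27.5²) = √(5221.0207 + 756.25) = √5977.2707 = 77.312811
L = 3.75 × 77.312811 = 289.923041
V = π·2.75² × L = 23.758294 × 289.923041 = 6888.076970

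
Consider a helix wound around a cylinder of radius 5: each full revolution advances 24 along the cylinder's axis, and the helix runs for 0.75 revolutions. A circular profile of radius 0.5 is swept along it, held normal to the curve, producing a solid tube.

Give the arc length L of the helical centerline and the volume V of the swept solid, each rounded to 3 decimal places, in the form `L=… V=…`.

L=29.651 V=23.288

2πR = 2π·5 = 31.415927
per-turn = √(31.415927² + 24²) = √(986.9604 + 576) = √1562.9604 = 39.534294
L = 0.75 × 39.534294 = 29.650721
V = π·0.5² × L = 0.785398 × 29.650721 = 23.287622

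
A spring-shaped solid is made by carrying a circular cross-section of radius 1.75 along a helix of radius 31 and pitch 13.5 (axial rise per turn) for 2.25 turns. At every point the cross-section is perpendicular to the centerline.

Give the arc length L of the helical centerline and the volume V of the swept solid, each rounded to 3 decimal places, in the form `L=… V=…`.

L=439.304 V=4226.595

2πR = 2π·31 = 194.778745
per-turn = √(194.778745² + 13.5²) = √(37938.7593 + 182.25) = √38121.0093 = 195.246023
L = 2.25 × 195.246023 = 439.303551
V = π·1.75² × L = 9.621128 × 439.303551 = 4226.595473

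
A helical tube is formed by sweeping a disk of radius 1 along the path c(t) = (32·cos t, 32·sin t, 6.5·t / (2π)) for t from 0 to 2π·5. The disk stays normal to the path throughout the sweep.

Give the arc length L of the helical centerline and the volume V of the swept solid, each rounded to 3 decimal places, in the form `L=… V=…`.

2πR = 2π·32 = 201.061930
per-turn = √(201.061930² + 6.5²) = √(40425.8996 + 42.25) = √40468.1496 = 201.166970
L = 5 × 201.166970 = 1005.834848
V = π·1² × L = 3.141593 × 1005.834848 = 3159.923368

L=1005.835 V=3159.923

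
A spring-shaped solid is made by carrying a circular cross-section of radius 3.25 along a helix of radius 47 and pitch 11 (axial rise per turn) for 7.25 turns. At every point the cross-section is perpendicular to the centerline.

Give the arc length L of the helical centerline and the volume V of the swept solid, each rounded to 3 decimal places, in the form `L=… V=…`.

L=2142.480 V=71094.075

2πR = 2π·47 = 295.309709
per-turn = √(295.309709² + 11²) = √(87207.8245 + 121) = √87328.8245 = 295.514508
L = 7.25 × 295.514508 = 2142.480184
V = π·3.25² × L = 33.183072 × 2142.480184 = 71094.075056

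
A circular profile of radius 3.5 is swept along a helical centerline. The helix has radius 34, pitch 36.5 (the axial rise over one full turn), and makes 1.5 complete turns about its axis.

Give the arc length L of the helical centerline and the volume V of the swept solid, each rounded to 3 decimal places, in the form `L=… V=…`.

2πR = 2π·34 = 213.628300
per-turn = √(213.628300² + 36.5²) = √(45637.0508 + 1332.25) = √46969.3008 = 216.724020
L = 1.5 × 216.724020 = 325.086030
V = π·3.5² × L = 38.484510 × 325.086030 = 12510.776562

L=325.086 V=12510.777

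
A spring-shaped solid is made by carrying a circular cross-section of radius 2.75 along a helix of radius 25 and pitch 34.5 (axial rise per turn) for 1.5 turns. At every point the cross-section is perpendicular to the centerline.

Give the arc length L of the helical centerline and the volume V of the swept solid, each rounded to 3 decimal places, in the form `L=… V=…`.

2πR = 2π·25 = 157.079633
per-turn = √(157.079633² + 34.5²) = √(24674.0110 + 1190.25) = √25864.2610 = 160.823695
L = 1.5 × 160.823695 = 241.235543
V = π·2.75² × L = 23.758294 × 241.235543 = 5731.345063

L=241.236 V=5731.345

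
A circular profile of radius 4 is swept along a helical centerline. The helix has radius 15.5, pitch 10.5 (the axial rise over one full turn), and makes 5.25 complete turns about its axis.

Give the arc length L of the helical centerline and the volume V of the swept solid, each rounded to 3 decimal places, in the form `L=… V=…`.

L=514.257 V=25849.389

2πR = 2π·15.5 = 97.389372
per-turn = √(97.389372² + 10.5²) = √(9484.6898 + 110.25) = √9594.9398 = 97.953764
L = 5.25 × 97.953764 = 514.257260
V = π·4² × L = 50.265482 × 514.257260 = 25849.389261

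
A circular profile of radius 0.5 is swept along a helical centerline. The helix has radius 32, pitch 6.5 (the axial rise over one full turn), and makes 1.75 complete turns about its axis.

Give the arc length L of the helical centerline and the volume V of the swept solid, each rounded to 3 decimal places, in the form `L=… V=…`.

2πR = 2π·32 = 201.061930
per-turn = √(201.061930² + 6.5²) = √(40425.8996 + 42.25) = √40468.1496 = 201.166970
L = 1.75 × 201.166970 = 352.042197
V = π·0.5² × L = 0.785398 × 352.042197 = 276.493295

L=352.042 V=276.493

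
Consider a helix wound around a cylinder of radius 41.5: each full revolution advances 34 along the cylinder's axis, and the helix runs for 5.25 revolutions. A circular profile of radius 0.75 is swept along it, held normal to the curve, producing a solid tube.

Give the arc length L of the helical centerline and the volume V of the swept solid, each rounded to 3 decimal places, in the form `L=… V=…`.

L=1380.537 V=2439.611

2πR = 2π·41.5 = 260.752190
per-turn = √(260.752190² + 34²) = √(67991.7047 + 1156) = √69147.7047 = 262.959512
L = 5.25 × 262.959512 = 1380.537436
V = π·0.75² × L = 1.767146 × 1380.537436 = 2439.611025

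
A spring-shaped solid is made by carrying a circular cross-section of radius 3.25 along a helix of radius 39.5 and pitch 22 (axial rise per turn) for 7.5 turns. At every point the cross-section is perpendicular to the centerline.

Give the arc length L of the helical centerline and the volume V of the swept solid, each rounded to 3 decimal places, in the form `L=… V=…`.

2πR = 2π·39.5 = 248.185820
per-turn = √(248.185820² + 22²) = √(61596.2011 + 484) = √62080.2011 = 249.158988
L = 7.5 × 249.158988 = 1868.692406
V = π·3.25² × L = 33.183072 × 1868.692406 = 62008.955424

L=1868.692 V=62008.955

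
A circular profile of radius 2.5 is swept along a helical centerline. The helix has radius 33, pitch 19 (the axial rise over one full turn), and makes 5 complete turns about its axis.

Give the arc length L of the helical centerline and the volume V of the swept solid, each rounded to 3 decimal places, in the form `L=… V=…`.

2πR = 2π·33 = 207.345115
per-turn = √(207.345115² + 19²) = √(42991.9968 + 361) = √43352.9968 = 208.213825
L = 5 × 208.213825 = 1041.069123
V = π·2.5² × L = 19.634954 × 1041.069123 = 20441.344433

L=1041.069 V=20441.344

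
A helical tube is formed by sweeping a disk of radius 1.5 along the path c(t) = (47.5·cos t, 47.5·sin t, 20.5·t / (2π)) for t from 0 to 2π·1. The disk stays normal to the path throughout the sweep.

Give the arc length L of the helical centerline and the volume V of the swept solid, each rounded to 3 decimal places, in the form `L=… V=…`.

2πR = 2π·47.5 = 298.451302
per-turn = √(298.451302² + 20.5²) = √(89073.1797 + 420.25) = √89493.4297 = 299.154525
L = 1 × 299.154525 = 299.154525
V = π·1.5² × L = 7.068583 × 299.154525 = 2114.598729

L=299.155 V=2114.599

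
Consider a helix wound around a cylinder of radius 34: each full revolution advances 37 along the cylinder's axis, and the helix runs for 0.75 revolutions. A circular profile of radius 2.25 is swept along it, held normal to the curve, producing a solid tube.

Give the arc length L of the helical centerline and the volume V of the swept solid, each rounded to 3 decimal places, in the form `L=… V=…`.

L=162.607 V=2586.146

2πR = 2π·34 = 213.628300
per-turn = √(213.628300² + 37²) = √(45637.0508 + 1369) = √47006.0508 = 216.808788
L = 0.75 × 216.808788 = 162.606591
V = π·2.25² × L = 15.904313 × 162.606591 = 2586.146093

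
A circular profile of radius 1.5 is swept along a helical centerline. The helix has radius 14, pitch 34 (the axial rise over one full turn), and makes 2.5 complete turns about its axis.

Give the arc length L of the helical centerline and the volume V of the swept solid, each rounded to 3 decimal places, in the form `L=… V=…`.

2πR = 2π·14 = 87.964594
per-turn = √(87.964594² + 34²) = √(7737.7699 + 1156) = √8893.7699 = 94.306786
L = 2.5 × 94.306786 = 235.766965
V = π·1.5² × L = 7.068583 × 235.766965 = 1666.538468

L=235.767 V=1666.538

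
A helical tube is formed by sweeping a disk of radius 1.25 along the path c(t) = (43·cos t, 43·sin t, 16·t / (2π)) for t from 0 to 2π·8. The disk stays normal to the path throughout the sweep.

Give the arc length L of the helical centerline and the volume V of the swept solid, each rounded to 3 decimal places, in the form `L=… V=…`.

L=2165.203 V=10628.413

2πR = 2π·43 = 270.176968
per-turn = √(270.176968² + 16²) = √(72995.5942 + 256) = √73251.5942 = 270.650317
L = 8 × 270.650317 = 2165.202537
V = π·1.25² × L = 4.908739 × 2165.202537 = 10628.413099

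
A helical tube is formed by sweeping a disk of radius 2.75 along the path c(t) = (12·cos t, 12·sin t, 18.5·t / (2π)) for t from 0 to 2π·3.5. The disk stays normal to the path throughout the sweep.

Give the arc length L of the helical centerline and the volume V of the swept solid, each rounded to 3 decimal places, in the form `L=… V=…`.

2πR = 2π·12 = 75.398224
per-turn = √(75.398224² + 18.5²) = √(5684.8921 + 342.25) = √6027.1421 = 77.634671
L = 3.5 × 77.634671 = 271.721348
V = π·2.75² × L = 23.758294 × 271.721348 = 6455.635801

L=271.721 V=6455.636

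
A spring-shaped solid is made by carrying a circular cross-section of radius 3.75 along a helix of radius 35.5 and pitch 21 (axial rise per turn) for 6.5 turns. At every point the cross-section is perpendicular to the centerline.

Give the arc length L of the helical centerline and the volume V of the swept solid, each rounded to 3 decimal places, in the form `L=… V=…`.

L=1456.256 V=64335.438

2πR = 2π·35.5 = 223.053078
per-turn = √(223.053078² + 21²) = √(49752.6758 + 441) = √50193.6758 = 224.039451
L = 6.5 × 224.039451 = 1456.256434
V = π·3.75² × L = 44.178647 × 1456.256434 = 64335.438495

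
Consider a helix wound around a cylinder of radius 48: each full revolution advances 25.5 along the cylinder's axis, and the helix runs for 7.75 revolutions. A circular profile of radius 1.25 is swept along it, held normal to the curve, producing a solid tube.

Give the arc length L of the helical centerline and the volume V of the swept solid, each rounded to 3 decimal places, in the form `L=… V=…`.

L=2345.685 V=11514.353

2πR = 2π·48 = 301.592895
per-turn = √(301.592895² + 25.5²) = √(90958.2742 + 650.25) = √91608.5242 = 302.669001
L = 7.75 × 302.669001 = 2345.684758
V = π·1.25² × L = 4.908739 × 2345.684758 = 11514.353129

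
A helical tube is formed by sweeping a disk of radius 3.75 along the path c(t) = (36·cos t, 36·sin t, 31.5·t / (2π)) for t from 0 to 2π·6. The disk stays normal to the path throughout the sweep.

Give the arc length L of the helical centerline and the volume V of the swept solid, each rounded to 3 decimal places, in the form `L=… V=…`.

2πR = 2π·36 = 226.194671
per-turn = √(226.194671² + 31.5²) = √(51164.0292 + 992.25) = √52156.2792 = 228.377493
L = 6 × 228.377493 = 1370.264957
V = π·3.75² × L = 44.178647 × 1370.264957 = 60536.451398

L=1370.265 V=60536.451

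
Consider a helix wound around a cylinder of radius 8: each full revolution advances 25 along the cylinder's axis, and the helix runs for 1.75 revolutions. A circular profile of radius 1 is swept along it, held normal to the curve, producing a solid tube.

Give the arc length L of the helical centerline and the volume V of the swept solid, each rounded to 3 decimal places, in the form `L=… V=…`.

2πR = 2π·8 = 50.265482
per-turn = √(50.265482² + 25²) = √(2526.6187 + 625) = √3151.6187 = 56.139280
L = 1.75 × 56.139280 = 98.243739
V = π·1² × L = 3.141593 × 98.243739 = 308.641810

L=98.244 V=308.642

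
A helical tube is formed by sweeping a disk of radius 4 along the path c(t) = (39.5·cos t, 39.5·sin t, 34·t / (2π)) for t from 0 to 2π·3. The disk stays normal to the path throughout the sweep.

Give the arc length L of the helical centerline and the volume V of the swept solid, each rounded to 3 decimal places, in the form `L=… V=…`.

2πR = 2π·39.5 = 248.185820
per-turn = √(248.185820² + 34²) = √(61596.2011 + 1156) = √62752.2011 = 250.503894
L = 3 × 250.503894 = 751.511683
V = π·4² × L = 50.265482 × 751.511683 = 37775.097316

L=751.512 V=37775.097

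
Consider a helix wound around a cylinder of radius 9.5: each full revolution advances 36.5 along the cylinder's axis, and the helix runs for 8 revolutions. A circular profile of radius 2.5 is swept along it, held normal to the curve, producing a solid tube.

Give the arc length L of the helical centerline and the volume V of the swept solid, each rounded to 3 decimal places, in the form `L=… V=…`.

2πR = 2π·9.5 = 59.690260
per-turn = √(59.690260² + 36.5²) = √(3562.9272 + 1332.25) = √4895.1772 = 69.965543
L = 8 × 69.965543 = 559.724343
V = π·2.5² × L = 19.634954 × 559.724343 = 10990.161774

L=559.724 V=10990.162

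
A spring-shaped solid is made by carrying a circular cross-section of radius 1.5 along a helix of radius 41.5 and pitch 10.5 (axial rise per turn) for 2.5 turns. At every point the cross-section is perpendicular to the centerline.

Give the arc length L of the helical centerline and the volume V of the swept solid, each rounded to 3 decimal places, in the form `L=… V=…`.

L=652.409 V=4611.606

2πR = 2π·41.5 = 260.752190
per-turn = √(260.752190² + 10.5²) = √(67991.7047 + 110.25) = √68101.9547 = 260.963512
L = 2.5 × 260.963512 = 652.408781
V = π·1.5² × L = 7.068583 × 652.408781 = 4611.605923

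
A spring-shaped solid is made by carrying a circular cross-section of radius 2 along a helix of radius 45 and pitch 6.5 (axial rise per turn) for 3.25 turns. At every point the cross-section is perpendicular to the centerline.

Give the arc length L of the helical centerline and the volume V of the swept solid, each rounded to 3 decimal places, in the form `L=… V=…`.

2πR = 2π·45 = 282.743339
per-turn = √(282.743339² + 6.5²) = √(79943.7956 + 42.25) = √79986.0456 = 282.818043
L = 3.25 × 282.818043 = 919.158641
V = π·2² × L = 12.566371 × 919.158641 = 11550.488135

L=919.159 V=11550.488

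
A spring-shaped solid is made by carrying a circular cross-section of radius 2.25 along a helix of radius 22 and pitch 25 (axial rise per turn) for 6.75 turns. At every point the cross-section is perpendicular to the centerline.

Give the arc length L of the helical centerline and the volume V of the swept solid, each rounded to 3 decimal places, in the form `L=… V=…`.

2πR = 2π·22 = 138.230077
per-turn = √(138.230077² + 25²) = √(19107.5541 + 625) = √19732.5541 = 140.472610
L = 6.75 × 140.472610 = 948.190117
V = π·2.25² × L = 15.904313 × 948.190117 = 15080.312216

L=948.190 V=15080.312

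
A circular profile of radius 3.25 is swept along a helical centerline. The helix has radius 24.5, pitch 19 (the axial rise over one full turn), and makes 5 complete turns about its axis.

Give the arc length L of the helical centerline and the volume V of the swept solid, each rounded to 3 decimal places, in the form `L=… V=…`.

2πR = 2π·24.5 = 153.938040
per-turn = √(153.938040² + 19²) = √(23696.9202 + 361) = √24057.9202 = 155.106158
L = 5 × 155.106158 = 775.530789
V = π·3.25² × L = 33.183072 × 775.530789 = 25734.494312

L=775.531 V=25734.494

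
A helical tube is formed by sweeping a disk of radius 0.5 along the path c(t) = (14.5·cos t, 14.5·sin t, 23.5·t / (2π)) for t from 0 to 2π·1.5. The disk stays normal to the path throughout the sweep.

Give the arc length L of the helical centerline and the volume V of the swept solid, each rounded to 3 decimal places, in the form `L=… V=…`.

L=141.132 V=110.845

2πR = 2π·14.5 = 91.106187
per-turn = √(91.106187² + 23.5²) = √(8300.3373 + 552.25) = √8852.5873 = 94.088189
L = 1.5 × 94.088189 = 141.132283
V = π·0.5² × L = 0.785398 × 141.132283 = 110.845036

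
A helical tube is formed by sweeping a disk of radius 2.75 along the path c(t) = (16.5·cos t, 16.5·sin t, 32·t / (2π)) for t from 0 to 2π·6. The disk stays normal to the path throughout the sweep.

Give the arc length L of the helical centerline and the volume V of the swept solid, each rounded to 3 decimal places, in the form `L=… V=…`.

L=650.993 V=15466.485

2πR = 2π·16.5 = 103.672558
per-turn = √(103.672558² + 32²) = √(10747.9992 + 1024) = √11771.9992 = 108.498844
L = 6 × 108.498844 = 650.993065
V = π·2.75² × L = 23.758294 × 650.993065 = 15466.484923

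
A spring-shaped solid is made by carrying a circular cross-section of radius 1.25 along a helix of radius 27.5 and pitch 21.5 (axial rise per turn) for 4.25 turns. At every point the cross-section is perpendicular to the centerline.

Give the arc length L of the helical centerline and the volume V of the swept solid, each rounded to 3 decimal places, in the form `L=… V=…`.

L=740.010 V=3632.517

2πR = 2π·27.5 = 172.787596
per-turn = √(172.787596² + 21.5²) = √(29855.5533 + 462.25) = √30317.8033 = 174.120083
L = 4.25 × 174.120083 = 740.010353
V = π·1.25² × L = 4.908739 × 740.010353 = 3632.517325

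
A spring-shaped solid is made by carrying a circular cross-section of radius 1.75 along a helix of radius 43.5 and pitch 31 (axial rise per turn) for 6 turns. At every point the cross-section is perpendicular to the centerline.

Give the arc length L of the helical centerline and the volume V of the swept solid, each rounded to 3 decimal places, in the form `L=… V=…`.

L=1650.426 V=15878.957

2πR = 2π·43.5 = 273.318561
per-turn = √(273.318561² + 31²) = √(74703.0357 + 961) = √75664.0357 = 275.070965
L = 6 × 275.070965 = 1650.425789
V = π·1.75² × L = 9.621128 × 1650.425789 = 15878.956950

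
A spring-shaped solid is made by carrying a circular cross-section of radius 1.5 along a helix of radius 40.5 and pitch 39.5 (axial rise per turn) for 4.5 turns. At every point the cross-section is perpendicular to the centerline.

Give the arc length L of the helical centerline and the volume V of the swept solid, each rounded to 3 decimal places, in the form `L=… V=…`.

2πR = 2π·40.5 = 254.469005
per-turn = √(254.469005² + 39.5²) = √(64754.4745 + 1560.25) = √66314.7245 = 257.516455
L = 4.5 × 257.516455 = 1158.824046
V = π·1.5² × L = 7.068583 × 1158.824046 = 8191.244500

L=1158.824 V=8191.245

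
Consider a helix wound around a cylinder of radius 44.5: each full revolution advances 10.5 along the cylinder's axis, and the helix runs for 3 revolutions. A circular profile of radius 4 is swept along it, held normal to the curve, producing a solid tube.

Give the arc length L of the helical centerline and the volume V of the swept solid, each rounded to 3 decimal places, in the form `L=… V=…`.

L=839.396 V=42192.670

2πR = 2π·44.5 = 279.601746
per-turn = √(279.601746² + 10.5²) = √(78177.1365 + 110.25) = √78287.3865 = 279.798832
L = 3 × 279.798832 = 839.396496
V = π·4² × L = 50.265482 × 839.396496 = 42192.669864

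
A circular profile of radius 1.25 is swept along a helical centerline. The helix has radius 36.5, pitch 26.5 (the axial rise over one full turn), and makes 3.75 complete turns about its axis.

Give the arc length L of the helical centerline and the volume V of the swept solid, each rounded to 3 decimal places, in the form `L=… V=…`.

2πR = 2π·36.5 = 229.336264
per-turn = √(229.336264² + 26.5²) = √(52595.1219 + 702.25) = √53297.3719 = 230.862236
L = 3.75 × 230.862236 = 865.733384
V = π·1.25² × L = 4.908739 × 865.733384 = 4249.658810

L=865.733 V=4249.659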